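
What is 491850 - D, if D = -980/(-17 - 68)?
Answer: 8361254/17 ≈ 4.9184e+5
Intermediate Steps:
D = 196/17 (D = -980/(-85) = -1/85*(-980) = 196/17 ≈ 11.529)
491850 - D = 491850 - 1*196/17 = 491850 - 196/17 = 8361254/17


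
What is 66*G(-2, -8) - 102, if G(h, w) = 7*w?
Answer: -3798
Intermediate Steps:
66*G(-2, -8) - 102 = 66*(7*(-8)) - 102 = 66*(-56) - 102 = -3696 - 102 = -3798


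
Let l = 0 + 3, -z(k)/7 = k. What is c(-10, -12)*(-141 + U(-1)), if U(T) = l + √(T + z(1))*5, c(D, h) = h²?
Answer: -19872 + 1440*I*√2 ≈ -19872.0 + 2036.5*I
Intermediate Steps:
z(k) = -7*k
l = 3
U(T) = 3 + 5*√(-7 + T) (U(T) = 3 + √(T - 7*1)*5 = 3 + √(T - 7)*5 = 3 + √(-7 + T)*5 = 3 + 5*√(-7 + T))
c(-10, -12)*(-141 + U(-1)) = (-12)²*(-141 + (3 + 5*√(-7 - 1))) = 144*(-141 + (3 + 5*√(-8))) = 144*(-141 + (3 + 5*(2*I*√2))) = 144*(-141 + (3 + 10*I*√2)) = 144*(-138 + 10*I*√2) = -19872 + 1440*I*√2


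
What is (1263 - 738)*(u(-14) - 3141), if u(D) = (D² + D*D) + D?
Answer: -1450575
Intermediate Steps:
u(D) = D + 2*D² (u(D) = (D² + D²) + D = 2*D² + D = D + 2*D²)
(1263 - 738)*(u(-14) - 3141) = (1263 - 738)*(-14*(1 + 2*(-14)) - 3141) = 525*(-14*(1 - 28) - 3141) = 525*(-14*(-27) - 3141) = 525*(378 - 3141) = 525*(-2763) = -1450575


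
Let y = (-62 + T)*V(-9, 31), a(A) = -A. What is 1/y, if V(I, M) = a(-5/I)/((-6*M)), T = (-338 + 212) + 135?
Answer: -1674/265 ≈ -6.3170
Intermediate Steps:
T = 9 (T = -126 + 135 = 9)
V(I, M) = -5/(6*I*M) (V(I, M) = (-(-5)/I)/((-6*M)) = (5/I)*(-1/(6*M)) = -5/(6*I*M))
y = -265/1674 (y = (-62 + 9)*(-5/6/(-9*31)) = -(-265)*(-1)/(6*9*31) = -53*5/1674 = -265/1674 ≈ -0.15830)
1/y = 1/(-265/1674) = -1674/265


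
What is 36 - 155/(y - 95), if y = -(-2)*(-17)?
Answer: 4799/129 ≈ 37.202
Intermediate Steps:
y = -34 (y = -1*34 = -34)
36 - 155/(y - 95) = 36 - 155/(-34 - 95) = 36 - 155/(-129) = 36 - 1/129*(-155) = 36 + 155/129 = 4799/129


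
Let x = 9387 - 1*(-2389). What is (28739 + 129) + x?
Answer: 40644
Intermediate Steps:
x = 11776 (x = 9387 + 2389 = 11776)
(28739 + 129) + x = (28739 + 129) + 11776 = 28868 + 11776 = 40644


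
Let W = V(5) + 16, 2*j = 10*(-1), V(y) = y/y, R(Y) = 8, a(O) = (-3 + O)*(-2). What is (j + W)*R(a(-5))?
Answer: 96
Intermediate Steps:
a(O) = 6 - 2*O
V(y) = 1
j = -5 (j = (10*(-1))/2 = (½)*(-10) = -5)
W = 17 (W = 1 + 16 = 17)
(j + W)*R(a(-5)) = (-5 + 17)*8 = 12*8 = 96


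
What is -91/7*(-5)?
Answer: 65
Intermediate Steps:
-91/7*(-5) = -91*⅐*(-5) = -13*(-5) = 65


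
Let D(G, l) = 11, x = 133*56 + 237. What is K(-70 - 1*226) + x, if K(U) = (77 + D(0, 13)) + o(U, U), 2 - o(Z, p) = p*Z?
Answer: -79841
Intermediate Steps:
x = 7685 (x = 7448 + 237 = 7685)
o(Z, p) = 2 - Z*p (o(Z, p) = 2 - p*Z = 2 - Z*p)
K(U) = 90 - U² (K(U) = (77 + 11) + (2 - U*U) = 88 + (2 - U²) = 90 - U²)
K(-70 - 1*226) + x = (90 - (-70 - 1*226)²) + 7685 = (90 - (-70 - 226)²) + 7685 = (90 - 1*(-296)²) + 7685 = (90 - 1*87616) + 7685 = (90 - 87616) + 7685 = -87526 + 7685 = -79841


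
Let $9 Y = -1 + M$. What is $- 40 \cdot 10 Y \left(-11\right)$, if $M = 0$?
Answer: $- \frac{4400}{9} \approx -488.89$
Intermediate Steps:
$Y = - \frac{1}{9}$ ($Y = \frac{-1 + 0}{9} = \frac{1}{9} \left(-1\right) = - \frac{1}{9} \approx -0.11111$)
$- 40 \cdot 10 Y \left(-11\right) = - 40 \cdot 10 \left(- \frac{1}{9}\right) \left(-11\right) = - 40 \left(\left(- \frac{10}{9}\right) \left(-11\right)\right) = \left(-40\right) \frac{110}{9} = - \frac{4400}{9}$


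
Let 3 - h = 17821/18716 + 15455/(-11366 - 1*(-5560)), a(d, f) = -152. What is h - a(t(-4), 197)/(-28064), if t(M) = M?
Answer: 56039619341/11912411149 ≈ 4.7043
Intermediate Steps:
h = 255891171/54332548 (h = 3 - (17821/18716 + 15455/(-11366 - 1*(-5560))) = 3 - (17821*(1/18716) + 15455/(-11366 + 5560)) = 3 - (17821/18716 + 15455/(-5806)) = 3 - (17821/18716 + 15455*(-1/5806)) = 3 - (17821/18716 - 15455/5806) = 3 - 1*(-92893527/54332548) = 3 + 92893527/54332548 = 255891171/54332548 ≈ 4.7097)
h - a(t(-4), 197)/(-28064) = 255891171/54332548 - (-152)/(-28064) = 255891171/54332548 - (-152)*(-1)/28064 = 255891171/54332548 - 1*19/3508 = 255891171/54332548 - 19/3508 = 56039619341/11912411149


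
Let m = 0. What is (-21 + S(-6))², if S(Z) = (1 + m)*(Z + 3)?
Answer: 576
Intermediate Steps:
S(Z) = 3 + Z (S(Z) = (1 + 0)*(Z + 3) = 1*(3 + Z) = 3 + Z)
(-21 + S(-6))² = (-21 + (3 - 6))² = (-21 - 3)² = (-24)² = 576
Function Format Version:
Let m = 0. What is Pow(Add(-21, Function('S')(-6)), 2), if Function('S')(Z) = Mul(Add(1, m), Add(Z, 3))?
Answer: 576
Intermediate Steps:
Function('S')(Z) = Add(3, Z) (Function('S')(Z) = Mul(Add(1, 0), Add(Z, 3)) = Mul(1, Add(3, Z)) = Add(3, Z))
Pow(Add(-21, Function('S')(-6)), 2) = Pow(Add(-21, Add(3, -6)), 2) = Pow(Add(-21, -3), 2) = Pow(-24, 2) = 576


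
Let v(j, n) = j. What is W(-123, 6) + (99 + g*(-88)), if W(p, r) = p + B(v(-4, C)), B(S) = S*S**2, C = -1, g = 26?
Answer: -2376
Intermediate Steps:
B(S) = S**3
W(p, r) = -64 + p (W(p, r) = p + (-4)**3 = p - 64 = -64 + p)
W(-123, 6) + (99 + g*(-88)) = (-64 - 123) + (99 + 26*(-88)) = -187 + (99 - 2288) = -187 - 2189 = -2376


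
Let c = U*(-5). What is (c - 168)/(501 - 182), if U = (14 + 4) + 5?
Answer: -283/319 ≈ -0.88715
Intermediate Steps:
U = 23 (U = 18 + 5 = 23)
c = -115 (c = 23*(-5) = -115)
(c - 168)/(501 - 182) = (-115 - 168)/(501 - 182) = -283/319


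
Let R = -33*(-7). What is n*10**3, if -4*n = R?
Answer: -57750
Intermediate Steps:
R = 231
n = -231/4 (n = -1/4*231 = -231/4 ≈ -57.750)
n*10**3 = -231/4*10**3 = -231/4*1000 = -57750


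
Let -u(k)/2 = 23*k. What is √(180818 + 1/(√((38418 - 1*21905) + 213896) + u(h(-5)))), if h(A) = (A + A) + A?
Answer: √(374293263 + 1627362*√25601)/(3*√(230 + √25601)) ≈ 425.23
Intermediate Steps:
h(A) = 3*A (h(A) = 2*A + A = 3*A)
u(k) = -46*k
√(180818 + 1/(√((38418 - 1*21905) + 213896) + u(h(-5)))) = √(180818 + 1/(√((38418 - 1*21905) + 213896) - 138*(-5))) = √(180818 + 1/(√((38418 - 21905) + 213896) - 46*(-15))) = √(180818 + 1/(√(16513 + 213896) + 690)) = √(180818 + 1/(√230409 + 690)) = √(180818 + 1/(3*√25601 + 690)) = √(180818 + 1/(690 + 3*√25601))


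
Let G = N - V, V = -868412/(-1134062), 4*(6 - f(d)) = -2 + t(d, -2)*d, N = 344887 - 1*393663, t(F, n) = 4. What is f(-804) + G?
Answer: -54396719273/1134062 ≈ -47966.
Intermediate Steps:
N = -48776 (N = 344887 - 393663 = -48776)
f(d) = 13/2 - d (f(d) = 6 - (-2 + 4*d)/4 = 6 + (½ - d) = 13/2 - d)
V = 434206/567031 (V = -868412*(-1/1134062) = 434206/567031 ≈ 0.76575)
G = -27657938262/567031 (G = -48776 - 1*434206/567031 = -48776 - 434206/567031 = -27657938262/567031 ≈ -48777.)
f(-804) + G = (13/2 - 1*(-804)) - 27657938262/567031 = (13/2 + 804) - 27657938262/567031 = 1621/2 - 27657938262/567031 = -54396719273/1134062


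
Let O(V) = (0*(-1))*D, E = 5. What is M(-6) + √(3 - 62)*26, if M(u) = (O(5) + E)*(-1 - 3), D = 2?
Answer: -20 + 26*I*√59 ≈ -20.0 + 199.71*I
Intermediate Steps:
O(V) = 0 (O(V) = (0*(-1))*2 = 0*2 = 0)
M(u) = -20 (M(u) = (0 + 5)*(-1 - 3) = 5*(-4) = -20)
M(-6) + √(3 - 62)*26 = -20 + √(3 - 62)*26 = -20 + √(-59)*26 = -20 + (I*√59)*26 = -20 + 26*I*√59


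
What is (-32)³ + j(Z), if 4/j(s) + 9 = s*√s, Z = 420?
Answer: -269745881084/8231991 + 1120*√105/24695973 ≈ -32768.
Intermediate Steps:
j(s) = 4/(-9 + s^(3/2)) (j(s) = 4/(-9 + s*√s) = 4/(-9 + s^(3/2)))
(-32)³ + j(Z) = (-32)³ + 4/(-9 + 420^(3/2)) = -32768 + 4/(-9 + 840*√105)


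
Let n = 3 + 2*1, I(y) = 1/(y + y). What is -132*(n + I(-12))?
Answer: -1309/2 ≈ -654.50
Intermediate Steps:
I(y) = 1/(2*y)
n = 5 (n = 3 + 2 = 5)
-132*(n + I(-12)) = -132*(5 + (½)/(-12)) = -132*(5 + (½)*(-1/12)) = -132*(5 - 1/24) = -132*119/24 = -1309/2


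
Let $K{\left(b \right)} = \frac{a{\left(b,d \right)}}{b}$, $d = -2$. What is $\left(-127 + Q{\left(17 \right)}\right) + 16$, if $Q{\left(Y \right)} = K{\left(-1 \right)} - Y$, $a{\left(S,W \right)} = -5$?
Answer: $-123$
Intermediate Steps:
$K{\left(b \right)} = - \frac{5}{b}$
$Q{\left(Y \right)} = 5 - Y$ ($Q{\left(Y \right)} = - \frac{5}{-1} - Y = \left(-5\right) \left(-1\right) - Y = 5 - Y$)
$\left(-127 + Q{\left(17 \right)}\right) + 16 = \left(-127 + \left(5 - 17\right)\right) + 16 = \left(-127 - 12\right) + 16 = -139 + 16 = -123$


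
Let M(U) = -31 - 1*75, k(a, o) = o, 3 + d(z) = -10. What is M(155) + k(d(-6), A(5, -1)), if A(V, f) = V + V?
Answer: -96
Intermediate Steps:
d(z) = -13 (d(z) = -3 - 10 = -13)
A(V, f) = 2*V
M(U) = -106 (M(U) = -31 - 75 = -106)
M(155) + k(d(-6), A(5, -1)) = -106 + 2*5 = -106 + 10 = -96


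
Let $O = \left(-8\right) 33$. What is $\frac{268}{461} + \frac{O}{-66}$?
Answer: $\frac{2112}{461} \approx 4.5813$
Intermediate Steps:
$O = -264$
$\frac{268}{461} + \frac{O}{-66} = \frac{268}{461} - \frac{264}{-66} = 268 \cdot \frac{1}{461} - -4 = \frac{268}{461} + 4 = \frac{2112}{461}$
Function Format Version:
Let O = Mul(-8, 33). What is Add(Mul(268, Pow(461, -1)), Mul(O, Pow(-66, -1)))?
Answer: Rational(2112, 461) ≈ 4.5813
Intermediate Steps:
O = -264
Add(Mul(268, Pow(461, -1)), Mul(O, Pow(-66, -1))) = Add(Mul(268, Pow(461, -1)), Mul(-264, Pow(-66, -1))) = Add(Mul(268, Rational(1, 461)), Mul(-264, Rational(-1, 66))) = Add(Rational(268, 461), 4) = Rational(2112, 461)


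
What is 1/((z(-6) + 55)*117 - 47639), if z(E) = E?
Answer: -1/41906 ≈ -2.3863e-5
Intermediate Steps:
1/((z(-6) + 55)*117 - 47639) = 1/((-6 + 55)*117 - 47639) = 1/(49*117 - 47639) = 1/(5733 - 47639) = 1/(-41906) = -1/41906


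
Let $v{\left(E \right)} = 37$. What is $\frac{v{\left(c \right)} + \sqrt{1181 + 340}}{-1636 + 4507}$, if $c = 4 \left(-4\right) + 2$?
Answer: $\frac{76}{2871} \approx 0.026472$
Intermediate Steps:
$c = -14$ ($c = -16 + 2 = -14$)
$\frac{v{\left(c \right)} + \sqrt{1181 + 340}}{-1636 + 4507} = \frac{37 + \sqrt{1181 + 340}}{-1636 + 4507} = \frac{37 + \sqrt{1521}}{2871} = \left(37 + 39\right) \frac{1}{2871} = 76 \cdot \frac{1}{2871} = \frac{76}{2871}$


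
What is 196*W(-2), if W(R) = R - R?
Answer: 0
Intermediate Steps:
W(R) = 0
196*W(-2) = 196*0 = 0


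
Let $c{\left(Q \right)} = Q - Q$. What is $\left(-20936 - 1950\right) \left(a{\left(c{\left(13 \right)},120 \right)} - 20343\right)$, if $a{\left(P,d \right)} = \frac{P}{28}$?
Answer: $465569898$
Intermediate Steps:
$c{\left(Q \right)} = 0$
$a{\left(P,d \right)} = \frac{P}{28}$ ($a{\left(P,d \right)} = P \frac{1}{28} = \frac{P}{28}$)
$\left(-20936 - 1950\right) \left(a{\left(c{\left(13 \right)},120 \right)} - 20343\right) = \left(-20936 - 1950\right) \left(\frac{1}{28} \cdot 0 - 20343\right) = \left(-20936 - 1950\right) \left(0 - 20343\right) = \left(-20936 - 1950\right) \left(-20343\right) = \left(-22886\right) \left(-20343\right) = 465569898$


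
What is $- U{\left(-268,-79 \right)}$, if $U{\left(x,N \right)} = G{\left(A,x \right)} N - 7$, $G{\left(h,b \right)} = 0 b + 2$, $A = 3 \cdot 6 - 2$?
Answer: $165$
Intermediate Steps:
$A = 16$ ($A = 18 - 2 = 16$)
$G{\left(h,b \right)} = 2$ ($G{\left(h,b \right)} = 0 + 2 = 2$)
$U{\left(x,N \right)} = -7 + 2 N$ ($U{\left(x,N \right)} = 2 N - 7 = -7 + 2 N$)
$- U{\left(-268,-79 \right)} = - (-7 + 2 \left(-79\right)) = - (-7 - 158) = \left(-1\right) \left(-165\right) = 165$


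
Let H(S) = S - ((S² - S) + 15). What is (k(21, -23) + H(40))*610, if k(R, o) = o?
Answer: -950380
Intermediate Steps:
H(S) = -15 - S² + 2*S (H(S) = S - (15 + S² - S) = S + (-15 + S - S²) = -15 - S² + 2*S)
(k(21, -23) + H(40))*610 = (-23 + (-15 - 1*40² + 2*40))*610 = (-23 + (-15 - 1*1600 + 80))*610 = (-23 + (-15 - 1600 + 80))*610 = (-23 - 1535)*610 = -1558*610 = -950380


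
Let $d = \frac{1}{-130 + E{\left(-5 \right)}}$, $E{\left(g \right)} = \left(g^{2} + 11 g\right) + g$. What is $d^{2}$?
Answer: $\frac{1}{27225} \approx 3.6731 \cdot 10^{-5}$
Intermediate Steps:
$E{\left(g \right)} = g^{2} + 12 g$
$d = - \frac{1}{165}$ ($d = \frac{1}{-130 - 5 \left(12 - 5\right)} = \frac{1}{-130 - 35} = \frac{1}{-165} = - \frac{1}{165} \approx -0.0060606$)
$d^{2} = \left(- \frac{1}{165}\right)^{2} = \frac{1}{27225}$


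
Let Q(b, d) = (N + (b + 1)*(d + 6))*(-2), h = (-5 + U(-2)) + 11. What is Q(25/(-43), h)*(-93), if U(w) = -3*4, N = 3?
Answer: 558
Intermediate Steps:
U(w) = -12
h = -6 (h = (-5 - 12) + 11 = -17 + 11 = -6)
Q(b, d) = -6 - 2*(1 + b)*(6 + d) (Q(b, d) = (3 + (b + 1)*(d + 6))*(-2) = (3 + (1 + b)*(6 + d))*(-2) = -6 - 2*(1 + b)*(6 + d))
Q(25/(-43), h)*(-93) = (-18 - 300/(-43) - 2*(-6) - 2*25/(-43)*(-6))*(-93) = (-18 - 300*(-1)/43 + 12 - 2*25*(-1/43)*(-6))*(-93) = (-18 - 12*(-25/43) + 12 - 2*(-25/43)*(-6))*(-93) = (-18 + 300/43 + 12 - 300/43)*(-93) = -6*(-93) = 558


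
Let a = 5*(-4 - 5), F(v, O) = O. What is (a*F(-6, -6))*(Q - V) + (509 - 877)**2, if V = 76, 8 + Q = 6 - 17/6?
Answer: 113599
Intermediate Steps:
Q = -29/6 (Q = -8 + (6 - 17/6) = -8 + 19/6 = -29/6 ≈ -4.8333)
a = -45 (a = 5*(-9) = -45)
(a*F(-6, -6))*(Q - V) + (509 - 877)**2 = (-45*(-6))*(-29/6 - 1*76) + (509 - 877)**2 = 270*(-29/6 - 76) + (-368)**2 = 270*(-485/6) + 135424 = -21825 + 135424 = 113599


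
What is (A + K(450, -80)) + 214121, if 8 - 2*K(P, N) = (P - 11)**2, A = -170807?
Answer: -106085/2 ≈ -53043.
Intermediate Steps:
K(P, N) = 4 - (-11 + P)**2/2 (K(P, N) = 4 - (P - 11)**2/2 = 4 - (-11 + P)**2/2)
(A + K(450, -80)) + 214121 = (-170807 + (4 - (-11 + 450)**2/2)) + 214121 = (-170807 + (4 - 1/2*439**2)) + 214121 = (-170807 + (4 - 1/2*192721)) + 214121 = (-170807 + (4 - 192721/2)) + 214121 = (-170807 - 192713/2) + 214121 = -534327/2 + 214121 = -106085/2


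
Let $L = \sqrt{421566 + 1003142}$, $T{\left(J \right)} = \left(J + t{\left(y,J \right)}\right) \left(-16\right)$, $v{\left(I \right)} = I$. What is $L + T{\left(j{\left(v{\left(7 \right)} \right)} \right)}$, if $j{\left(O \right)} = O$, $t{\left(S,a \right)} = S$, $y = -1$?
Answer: $-96 + 2 \sqrt{356177} \approx 1097.6$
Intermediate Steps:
$T{\left(J \right)} = 16 - 16 J$ ($T{\left(J \right)} = \left(J - 1\right) \left(-16\right) = \left(-1 + J\right) \left(-16\right) = 16 - 16 J$)
$L = 2 \sqrt{356177}$ ($L = \sqrt{1424708} = 2 \sqrt{356177} \approx 1193.6$)
$L + T{\left(j{\left(v{\left(7 \right)} \right)} \right)} = 2 \sqrt{356177} + \left(16 - 112\right) = 2 \sqrt{356177} - 96 = -96 + 2 \sqrt{356177}$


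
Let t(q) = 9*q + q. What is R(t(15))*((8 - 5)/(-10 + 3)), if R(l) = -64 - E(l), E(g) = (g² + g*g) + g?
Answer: 135642/7 ≈ 19377.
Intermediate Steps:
t(q) = 10*q
E(g) = g + 2*g² (E(g) = (g² + g²) + g = 2*g² + g = g + 2*g²)
R(l) = -64 - l*(1 + 2*l)
R(t(15))*((8 - 5)/(-10 + 3)) = (-64 - 10*15*(1 + 2*(10*15)))*((8 - 5)/(-10 + 3)) = (-64 - 1*150*(1 + 2*150))*(3/(-7)) = (-64 - 1*150*(1 + 300))*(3*(-⅐)) = (-64 - 1*150*301)*(-3/7) = (-64 - 45150)*(-3/7) = -45214*(-3/7) = 135642/7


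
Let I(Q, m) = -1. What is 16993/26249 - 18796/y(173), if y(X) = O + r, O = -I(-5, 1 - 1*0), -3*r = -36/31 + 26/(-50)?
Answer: -286759505924/23807843 ≈ -12045.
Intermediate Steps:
r = 1303/2325 (r = -(-36/31 + 26/(-50))/3 = -(-36*1/31 + 26*(-1/50))/3 = -(-36/31 - 13/25)/3 = -1/3*(-1303/775) = 1303/2325 ≈ 0.56043)
O = 1 (O = -1*(-1) = 1)
y(X) = 3628/2325 (y(X) = 1 + 1303/2325 = 3628/2325)
16993/26249 - 18796/y(173) = 16993/26249 - 18796/3628/2325 = 16993*(1/26249) - 18796*2325/3628 = 16993/26249 - 10925175/907 = -286759505924/23807843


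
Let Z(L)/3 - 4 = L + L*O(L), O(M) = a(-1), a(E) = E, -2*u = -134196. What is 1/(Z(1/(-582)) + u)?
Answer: 1/67110 ≈ 1.4901e-5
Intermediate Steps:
u = 67098 (u = -½*(-134196) = 67098)
O(M) = -1
Z(L) = 12 (Z(L) = 12 + 3*(L + L*(-1)) = 12 + 3*(L - L) = 12 + 3*0 = 12 + 0 = 12)
1/(Z(1/(-582)) + u) = 1/(12 + 67098) = 1/67110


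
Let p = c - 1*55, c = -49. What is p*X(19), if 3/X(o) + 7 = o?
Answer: -26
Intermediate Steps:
X(o) = 3/(-7 + o)
p = -104 (p = -49 - 1*55 = -49 - 55 = -104)
p*X(19) = -312/(-7 + 19) = -312/12 = -104*¼ = -26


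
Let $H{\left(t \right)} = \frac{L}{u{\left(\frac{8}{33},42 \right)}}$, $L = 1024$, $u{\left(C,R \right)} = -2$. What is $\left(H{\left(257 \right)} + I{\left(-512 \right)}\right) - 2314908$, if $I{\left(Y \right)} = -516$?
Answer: $-2315936$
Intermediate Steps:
$H{\left(t \right)} = -512$ ($H{\left(t \right)} = \frac{1024}{-2} = 1024 \left(- \frac{1}{2}\right) = -512$)
$\left(H{\left(257 \right)} + I{\left(-512 \right)}\right) - 2314908 = \left(-512 - 516\right) - 2314908 = -1028 - 2314908 = -2315936$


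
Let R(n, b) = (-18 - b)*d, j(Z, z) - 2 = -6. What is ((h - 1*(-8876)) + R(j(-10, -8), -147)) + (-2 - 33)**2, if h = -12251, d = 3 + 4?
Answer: -1247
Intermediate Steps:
j(Z, z) = -4 (j(Z, z) = 2 - 6 = -4)
d = 7
R(n, b) = -126 - 7*b (R(n, b) = (-18 - b)*7 = -126 - 7*b)
((h - 1*(-8876)) + R(j(-10, -8), -147)) + (-2 - 33)**2 = ((-12251 - 1*(-8876)) + (-126 - 7*(-147))) + (-2 - 33)**2 = ((-12251 + 8876) + (-126 + 1029)) + (-35)**2 = (-3375 + 903) + 1225 = -2472 + 1225 = -1247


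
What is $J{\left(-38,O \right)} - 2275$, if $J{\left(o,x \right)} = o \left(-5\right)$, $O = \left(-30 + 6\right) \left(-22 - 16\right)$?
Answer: $-2085$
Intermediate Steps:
$O = 912$ ($O = \left(-24\right) \left(-38\right) = 912$)
$J{\left(o,x \right)} = - 5 o$
$J{\left(-38,O \right)} - 2275 = \left(-5\right) \left(-38\right) - 2275 = 190 - 2275 = -2085$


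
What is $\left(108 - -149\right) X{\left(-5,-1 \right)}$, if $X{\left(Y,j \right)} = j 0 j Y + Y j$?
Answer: $1285$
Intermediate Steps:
$X{\left(Y,j \right)} = Y j$ ($X{\left(Y,j \right)} = 0 j Y + Y j = 0 Y + Y j = 0 + Y j = Y j$)
$\left(108 - -149\right) X{\left(-5,-1 \right)} = \left(108 - -149\right) \left(\left(-5\right) \left(-1\right)\right) = \left(108 + 149\right) 5 = 257 \cdot 5 = 1285$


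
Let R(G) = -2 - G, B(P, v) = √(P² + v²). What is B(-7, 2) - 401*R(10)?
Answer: 4812 + √53 ≈ 4819.3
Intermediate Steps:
B(-7, 2) - 401*R(10) = √((-7)² + 2²) - 401*(-2 - 1*10) = √(49 + 4) - 401*(-2 - 10) = √53 - 401*(-12) = √53 + 4812 = 4812 + √53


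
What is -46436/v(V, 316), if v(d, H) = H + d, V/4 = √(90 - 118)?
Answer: -917111/6269 + 23218*I*√7/6269 ≈ -146.29 + 9.7989*I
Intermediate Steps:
V = 8*I*√7 (V = 4*√(90 - 118) = 4*√(-28) = 4*(2*I*√7) = 8*I*√7 ≈ 21.166*I)
-46436/v(V, 316) = -46436/(316 + 8*I*√7)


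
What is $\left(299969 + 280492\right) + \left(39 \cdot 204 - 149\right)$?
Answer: $588268$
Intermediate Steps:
$\left(299969 + 280492\right) + \left(39 \cdot 204 - 149\right) = 580461 + \left(7956 - 149\right) = 580461 + 7807 = 588268$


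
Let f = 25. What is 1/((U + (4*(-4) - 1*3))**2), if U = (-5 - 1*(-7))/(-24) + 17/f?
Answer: 90000/30481441 ≈ 0.0029526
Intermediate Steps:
U = 179/300 (U = (-5 - 1*(-7))/(-24) + 17/25 = (-5 + 7)*(-1/24) + 17*(1/25) = 2*(-1/24) + 17/25 = -1/12 + 17/25 = 179/300 ≈ 0.59667)
1/((U + (4*(-4) - 1*3))**2) = 1/((179/300 + (4*(-4) - 1*3))**2) = 1/((179/300 + (-16 - 3))**2) = 1/((179/300 - 19)**2) = 1/((-5521/300)**2) = 1/(30481441/90000) = 90000/30481441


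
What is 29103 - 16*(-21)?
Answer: 29439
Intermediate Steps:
29103 - 16*(-21) = 29103 + 336 = 29439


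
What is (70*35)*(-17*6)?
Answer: -249900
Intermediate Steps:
(70*35)*(-17*6) = 2450*(-102) = -249900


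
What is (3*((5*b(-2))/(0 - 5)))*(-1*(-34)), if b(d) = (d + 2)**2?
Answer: 0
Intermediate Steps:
b(d) = (2 + d)**2
(3*((5*b(-2))/(0 - 5)))*(-1*(-34)) = (3*((5*(2 - 2)**2)/(0 - 5)))*(-1*(-34)) = (3*((5*0**2)/(-5)))*34 = (3*((5*0)*(-1/5)))*34 = (3*(0*(-1/5)))*34 = (3*0)*34 = 0*34 = 0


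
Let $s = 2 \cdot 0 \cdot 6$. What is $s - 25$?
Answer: $-25$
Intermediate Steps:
$s = 0$ ($s = 0 \cdot 6 = 0$)
$s - 25 = 0 - 25 = -25$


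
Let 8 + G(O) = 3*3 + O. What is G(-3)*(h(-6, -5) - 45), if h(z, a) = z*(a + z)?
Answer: -42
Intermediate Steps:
G(O) = 1 + O (G(O) = -8 + (3*3 + O) = -8 + (9 + O) = 1 + O)
G(-3)*(h(-6, -5) - 45) = (1 - 3)*(-6*(-5 - 6) - 45) = -2*(-6*(-11) - 45) = -2*(66 - 45) = -2*21 = -42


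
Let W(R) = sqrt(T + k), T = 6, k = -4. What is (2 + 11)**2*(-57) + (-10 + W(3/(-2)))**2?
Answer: -9633 + (10 - sqrt(2))**2 ≈ -9559.3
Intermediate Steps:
W(R) = sqrt(2) (W(R) = sqrt(6 - 4) = sqrt(2))
(2 + 11)**2*(-57) + (-10 + W(3/(-2)))**2 = (2 + 11)**2*(-57) + (-10 + sqrt(2))**2 = 13**2*(-57) + (-10 + sqrt(2))**2 = 169*(-57) + (-10 + sqrt(2))**2 = -9633 + (-10 + sqrt(2))**2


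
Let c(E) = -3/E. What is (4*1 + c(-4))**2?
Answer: 361/16 ≈ 22.563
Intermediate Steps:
(4*1 + c(-4))**2 = (4*1 - 3/(-4))**2 = (4 - 3*(-1/4))**2 = (4 + 3/4)**2 = (19/4)**2 = 361/16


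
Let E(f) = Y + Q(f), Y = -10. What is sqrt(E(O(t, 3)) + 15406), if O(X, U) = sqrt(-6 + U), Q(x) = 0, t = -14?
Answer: 2*sqrt(3849) ≈ 124.08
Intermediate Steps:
E(f) = -10 (E(f) = -10 + 0 = -10)
sqrt(E(O(t, 3)) + 15406) = sqrt(-10 + 15406) = sqrt(15396) = 2*sqrt(3849)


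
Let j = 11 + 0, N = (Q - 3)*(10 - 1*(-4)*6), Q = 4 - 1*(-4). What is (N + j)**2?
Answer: 32761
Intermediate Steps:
Q = 8 (Q = 4 + 4 = 8)
N = 170 (N = (8 - 3)*(10 - 1*(-4)*6) = 5*(10 + 4*6) = 5*(10 + 24) = 5*34 = 170)
j = 11
(N + j)**2 = (170 + 11)**2 = 181**2 = 32761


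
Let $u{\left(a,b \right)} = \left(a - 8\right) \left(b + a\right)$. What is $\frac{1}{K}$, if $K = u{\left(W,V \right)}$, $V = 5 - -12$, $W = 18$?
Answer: $\frac{1}{350} \approx 0.0028571$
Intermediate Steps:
$V = 17$ ($V = 5 + 12 = 17$)
$u{\left(a,b \right)} = \left(-8 + a\right) \left(a + b\right)$ ($u{\left(a,b \right)} = \left(a - 8\right) \left(a + b\right) = \left(-8 + a\right) \left(a + b\right)$)
$K = 350$ ($K = 18^{2} - 144 - 136 + 18 \cdot 17 = 324 - 144 - 136 + 306 = 350$)
$\frac{1}{K} = \frac{1}{350}$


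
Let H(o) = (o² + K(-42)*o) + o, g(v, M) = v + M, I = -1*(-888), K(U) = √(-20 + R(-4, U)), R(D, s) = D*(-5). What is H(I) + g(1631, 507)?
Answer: 791570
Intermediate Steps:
R(D, s) = -5*D
K(U) = 0 (K(U) = √(-20 - 5*(-4)) = √(-20 + 20) = √0 = 0)
I = 888
g(v, M) = M + v
H(o) = o + o² (H(o) = (o² + 0*o) + o = (o² + 0) + o = o² + o = o + o²)
H(I) + g(1631, 507) = 888*(1 + 888) + (507 + 1631) = 888*889 + 2138 = 789432 + 2138 = 791570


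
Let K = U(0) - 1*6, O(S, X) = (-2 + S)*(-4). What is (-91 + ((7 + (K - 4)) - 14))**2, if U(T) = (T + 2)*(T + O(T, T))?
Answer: 8464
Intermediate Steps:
O(S, X) = 8 - 4*S
U(T) = (2 + T)*(8 - 3*T) (U(T) = (T + 2)*(T + (8 - 4*T)) = (2 + T)*(8 - 3*T))
K = 10 (K = (16 - 3*0**2 + 2*0) - 1*6 = (16 - 3*0 + 0) - 6 = (16 + 0 + 0) - 6 = 16 - 6 = 10)
(-91 + ((7 + (K - 4)) - 14))**2 = (-91 + ((7 + (10 - 4)) - 14))**2 = (-91 + ((7 + 6) - 14))**2 = (-91 + (13 - 14))**2 = (-91 - 1)**2 = (-92)**2 = 8464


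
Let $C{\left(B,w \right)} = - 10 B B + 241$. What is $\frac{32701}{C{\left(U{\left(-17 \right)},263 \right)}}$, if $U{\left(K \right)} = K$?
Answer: $- \frac{32701}{2649} \approx -12.345$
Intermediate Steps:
$C{\left(B,w \right)} = 241 - 10 B^{2}$ ($C{\left(B,w \right)} = - 10 B^{2} + 241 = 241 - 10 B^{2}$)
$\frac{32701}{C{\left(U{\left(-17 \right)},263 \right)}} = \frac{32701}{241 - 10 \left(-17\right)^{2}} = \frac{32701}{241 - 2890} = \frac{32701}{-2649} = 32701 \left(- \frac{1}{2649}\right) = - \frac{32701}{2649}$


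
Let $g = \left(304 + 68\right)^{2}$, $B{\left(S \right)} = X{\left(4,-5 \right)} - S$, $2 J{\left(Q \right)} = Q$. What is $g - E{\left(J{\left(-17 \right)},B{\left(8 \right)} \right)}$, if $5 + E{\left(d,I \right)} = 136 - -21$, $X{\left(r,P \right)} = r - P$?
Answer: $138232$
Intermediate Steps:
$J{\left(Q \right)} = \frac{Q}{2}$
$B{\left(S \right)} = 9 - S$ ($B{\left(S \right)} = \left(4 - -5\right) - S = \left(4 + 5\right) - S = 9 - S$)
$g = 138384$ ($g = 372^{2} = 138384$)
$E{\left(d,I \right)} = 152$ ($E{\left(d,I \right)} = -5 + \left(136 - -21\right) = -5 + \left(136 + 21\right) = -5 + 157 = 152$)
$g - E{\left(J{\left(-17 \right)},B{\left(8 \right)} \right)} = 138384 - 152 = 138232$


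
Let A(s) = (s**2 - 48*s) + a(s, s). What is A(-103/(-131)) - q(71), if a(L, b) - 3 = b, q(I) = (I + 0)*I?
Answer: -87080680/17161 ≈ -5074.3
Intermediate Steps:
q(I) = I**2 (q(I) = I*I = I**2)
a(L, b) = 3 + b
A(s) = 3 + s**2 - 47*s (A(s) = (s**2 - 48*s) + (3 + s) = 3 + s**2 - 47*s)
A(-103/(-131)) - q(71) = (3 + (-103/(-131))**2 - (-4841)/(-131)) - 1*71**2 = (3 + (-103*(-1/131))**2 - (-4841)*(-1)/131) - 1*5041 = (3 + (103/131)**2 - 47*103/131) - 5041 = (3 + 10609/17161 - 4841/131) - 5041 = -572079/17161 - 5041 = -87080680/17161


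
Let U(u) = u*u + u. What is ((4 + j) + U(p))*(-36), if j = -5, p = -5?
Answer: -684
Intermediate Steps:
U(u) = u + u**2 (U(u) = u**2 + u = u + u**2)
((4 + j) + U(p))*(-36) = ((4 - 5) - 5*(1 - 5))*(-36) = (-1 - 5*(-4))*(-36) = (-1 + 20)*(-36) = 19*(-36) = -684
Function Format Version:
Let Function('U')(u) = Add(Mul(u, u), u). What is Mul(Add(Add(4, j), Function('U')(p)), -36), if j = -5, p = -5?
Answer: -684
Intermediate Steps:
Function('U')(u) = Add(u, Pow(u, 2)) (Function('U')(u) = Add(Pow(u, 2), u) = Add(u, Pow(u, 2)))
Mul(Add(Add(4, j), Function('U')(p)), -36) = Mul(Add(Add(4, -5), Mul(-5, Add(1, -5))), -36) = Mul(Add(-1, Mul(-5, -4)), -36) = Mul(Add(-1, 20), -36) = Mul(19, -36) = -684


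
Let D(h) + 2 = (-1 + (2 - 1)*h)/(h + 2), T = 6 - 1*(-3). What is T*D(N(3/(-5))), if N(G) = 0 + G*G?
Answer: -1206/59 ≈ -20.441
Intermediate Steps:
N(G) = G² (N(G) = 0 + G² = G²)
T = 9 (T = 6 + 3 = 9)
D(h) = -2 + (-1 + h)/(2 + h) (D(h) = -2 + (-1 + (2 - 1)*h)/(h + 2) = -2 + (-1 + 1*h)/(2 + h) = -2 + (-1 + h)/(2 + h))
T*D(N(3/(-5))) = 9*((-5 - (3/(-5))²)/(2 + (3/(-5))²)) = 9*((-5 - (3*(-⅕))²)/(2 + (3*(-⅕))²)) = 9*((-5 - (-⅗)²)/(2 + (-⅗)²)) = 9*((-5 - 1*9/25)/(2 + 9/25)) = 9*((-5 - 9/25)/(59/25)) = 9*((25/59)*(-134/25)) = 9*(-134/59) = -1206/59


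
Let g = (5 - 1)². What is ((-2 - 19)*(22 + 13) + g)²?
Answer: 516961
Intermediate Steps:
g = 16 (g = 4² = 16)
((-2 - 19)*(22 + 13) + g)² = ((-2 - 19)*(22 + 13) + 16)² = (-21*35 + 16)² = (-735 + 16)² = (-719)² = 516961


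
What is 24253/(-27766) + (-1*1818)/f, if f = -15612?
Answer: -13673302/18061783 ≈ -0.75703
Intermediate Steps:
24253/(-27766) + (-1*1818)/f = 24253/(-27766) - 1*1818/(-15612) = 24253*(-1/27766) - 1818*(-1/15612) = -24253/27766 + 303/2602 = -13673302/18061783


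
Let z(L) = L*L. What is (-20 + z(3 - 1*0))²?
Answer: 121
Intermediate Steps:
z(L) = L²
(-20 + z(3 - 1*0))² = (-20 + (3 - 1*0)²)² = (-20 + (3 + 0)²)² = (-20 + 3²)² = (-20 + 9)² = (-11)² = 121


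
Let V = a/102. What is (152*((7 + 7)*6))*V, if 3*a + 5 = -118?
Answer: -87248/17 ≈ -5132.2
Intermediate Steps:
a = -41 (a = -5/3 + (⅓)*(-118) = -5/3 - 118/3 = -41)
V = -41/102 ≈ -0.40196
(152*((7 + 7)*6))*V = (152*((7 + 7)*6))*(-41/102) = (152*(14*6))*(-41/102) = (152*84)*(-41/102) = 12768*(-41/102) = -87248/17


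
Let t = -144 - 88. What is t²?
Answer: 53824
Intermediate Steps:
t = -232
t² = (-232)² = 53824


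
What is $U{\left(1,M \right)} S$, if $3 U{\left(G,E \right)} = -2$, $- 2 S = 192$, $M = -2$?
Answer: $64$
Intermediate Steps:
$S = -96$ ($S = \left(- \frac{1}{2}\right) 192 = -96$)
$U{\left(G,E \right)} = - \frac{2}{3}$ ($U{\left(G,E \right)} = \frac{1}{3} \left(-2\right) = - \frac{2}{3}$)
$U{\left(1,M \right)} S = \left(- \frac{2}{3}\right) \left(-96\right) = 64$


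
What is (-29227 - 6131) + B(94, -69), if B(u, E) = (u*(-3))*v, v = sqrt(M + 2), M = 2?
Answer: -35922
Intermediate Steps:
v = 2 (v = sqrt(2 + 2) = sqrt(4) = 2)
B(u, E) = -6*u (B(u, E) = (u*(-3))*2 = -3*u*2 = -6*u)
(-29227 - 6131) + B(94, -69) = (-29227 - 6131) - 6*94 = -35358 - 564 = -35922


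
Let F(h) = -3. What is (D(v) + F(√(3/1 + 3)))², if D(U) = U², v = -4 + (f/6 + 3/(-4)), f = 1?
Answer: 6723649/20736 ≈ 324.25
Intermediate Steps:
v = -55/12 (v = -4 + (1/6 + 3/(-4)) = -4 + (1*(⅙) + 3*(-¼)) = -4 + (⅙ - ¾) = -4 - 7/12 = -55/12 ≈ -4.5833)
(D(v) + F(√(3/1 + 3)))² = ((-55/12)² - 3)² = (3025/144 - 3)² = (2593/144)² = 6723649/20736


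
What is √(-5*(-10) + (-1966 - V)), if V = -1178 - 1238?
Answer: 10*√5 ≈ 22.361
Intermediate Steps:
V = -2416
√(-5*(-10) + (-1966 - V)) = √(-5*(-10) + (-1966 - 1*(-2416))) = √(50 + (-1966 + 2416)) = √(50 + 450) = √500 = 10*√5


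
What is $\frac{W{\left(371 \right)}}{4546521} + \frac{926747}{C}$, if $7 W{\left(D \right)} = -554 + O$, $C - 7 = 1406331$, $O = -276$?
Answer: $\frac{29493155619769}{44757616750686} \approx 0.65895$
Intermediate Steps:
$C = 1406338$ ($C = 7 + 1406331 = 1406338$)
$W{\left(D \right)} = - \frac{830}{7}$ ($W{\left(D \right)} = \frac{-554 - 276}{7} = \frac{1}{7} \left(-830\right) = - \frac{830}{7}$)
$\frac{W{\left(371 \right)}}{4546521} + \frac{926747}{C} = - \frac{830}{7 \cdot 4546521} + \frac{926747}{1406338} = \left(- \frac{830}{7}\right) \frac{1}{4546521} + 926747 \cdot \frac{1}{1406338} = - \frac{830}{31825647} + \frac{926747}{1406338} = \frac{29493155619769}{44757616750686}$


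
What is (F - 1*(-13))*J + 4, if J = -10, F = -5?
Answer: -76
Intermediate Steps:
(F - 1*(-13))*J + 4 = (-5 - 1*(-13))*(-10) + 4 = (-5 + 13)*(-10) + 4 = 8*(-10) + 4 = -80 + 4 = -76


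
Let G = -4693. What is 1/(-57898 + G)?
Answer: -1/62591 ≈ -1.5977e-5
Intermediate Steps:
1/(-57898 + G) = 1/(-57898 - 4693) = 1/(-62591) = -1/62591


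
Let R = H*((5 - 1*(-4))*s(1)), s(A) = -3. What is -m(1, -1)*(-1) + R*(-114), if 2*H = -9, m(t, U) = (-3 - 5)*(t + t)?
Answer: -13867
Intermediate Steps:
m(t, U) = -16*t
H = -9/2 (H = (½)*(-9) = -9/2 ≈ -4.5000)
R = 243/2 (R = -9*(5 - 1*(-4))*(-3)/2 = -9*(5 + 4)*(-3)/2 = -81*(-3)/2 = -9/2*(-27) = 243/2 ≈ 121.50)
-m(1, -1)*(-1) + R*(-114) = -(-16)*(-1) + (243/2)*(-114) = -1*(-16)*(-1) - 13851 = 16*(-1) - 13851 = -16 - 13851 = -13867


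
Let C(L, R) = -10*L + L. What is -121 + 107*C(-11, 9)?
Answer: 10472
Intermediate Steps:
C(L, R) = -9*L
-121 + 107*C(-11, 9) = -121 + 107*(-9*(-11)) = -121 + 107*99 = -121 + 10593 = 10472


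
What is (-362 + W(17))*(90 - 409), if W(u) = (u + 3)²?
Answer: -12122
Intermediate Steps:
W(u) = (3 + u)²
(-362 + W(17))*(90 - 409) = (-362 + (3 + 17)²)*(90 - 409) = (-362 + 20²)*(-319) = (-362 + 400)*(-319) = 38*(-319) = -12122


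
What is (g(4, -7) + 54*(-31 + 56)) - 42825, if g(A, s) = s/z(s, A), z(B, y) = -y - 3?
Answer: -41474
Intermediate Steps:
z(B, y) = -3 - y
g(A, s) = s/(-3 - A)
(g(4, -7) + 54*(-31 + 56)) - 42825 = (-1*(-7)/(3 + 4) + 54*(-31 + 56)) - 42825 = (-1*(-7)/7 + 54*25) - 42825 = (-1*(-7)*1/7 + 1350) - 42825 = (1 + 1350) - 42825 = 1351 - 42825 = -41474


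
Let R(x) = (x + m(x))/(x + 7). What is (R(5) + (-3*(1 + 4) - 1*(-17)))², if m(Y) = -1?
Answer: 49/9 ≈ 5.4444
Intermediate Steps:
R(x) = (-1 + x)/(7 + x) (R(x) = (x - 1)/(x + 7) = (-1 + x)/(7 + x))
(R(5) + (-3*(1 + 4) - 1*(-17)))² = ((-1 + 5)/(7 + 5) + (-3*(1 + 4) - 1*(-17)))² = (4/12 + (-3*5 + 17))² = ((1/12)*4 + (-15 + 17))² = (⅓ + 2)² = (7/3)² = 49/9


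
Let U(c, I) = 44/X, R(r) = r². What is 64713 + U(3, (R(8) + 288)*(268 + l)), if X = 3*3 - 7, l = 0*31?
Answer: 64735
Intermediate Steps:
l = 0
X = 2 (X = 9 - 7 = 2)
U(c, I) = 22 (U(c, I) = 44/2 = 44*(½) = 22)
64713 + U(3, (R(8) + 288)*(268 + l)) = 64713 + 22 = 64735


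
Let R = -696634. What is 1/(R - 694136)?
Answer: -1/1390770 ≈ -7.1903e-7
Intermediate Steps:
1/(R - 694136) = 1/(-696634 - 694136) = 1/(-1390770) = -1/1390770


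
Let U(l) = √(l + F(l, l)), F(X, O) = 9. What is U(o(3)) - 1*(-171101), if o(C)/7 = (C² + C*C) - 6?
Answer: 171101 + √93 ≈ 1.7111e+5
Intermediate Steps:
o(C) = -42 + 14*C² (o(C) = 7*((C² + C*C) - 6) = 7*((C² + C²) - 6) = 7*(2*C² - 6) = 7*(-6 + 2*C²) = -42 + 14*C²)
U(l) = √(9 + l) (U(l) = √(l + 9) = √(9 + l))
U(o(3)) - 1*(-171101) = √(9 + (-42 + 14*3²)) - 1*(-171101) = √(9 + (-42 + 14*9)) + 171101 = √(9 + (-42 + 126)) + 171101 = √(9 + 84) + 171101 = √93 + 171101 = 171101 + √93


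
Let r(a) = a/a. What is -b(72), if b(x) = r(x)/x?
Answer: -1/72 ≈ -0.013889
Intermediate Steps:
r(a) = 1
b(x) = 1/x
-b(72) = -1/72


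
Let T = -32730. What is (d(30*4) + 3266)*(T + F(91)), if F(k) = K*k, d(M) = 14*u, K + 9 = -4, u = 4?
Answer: -112658986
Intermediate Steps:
K = -13 (K = -9 - 4 = -13)
d(M) = 56 (d(M) = 14*4 = 56)
F(k) = -13*k
(d(30*4) + 3266)*(T + F(91)) = (56 + 3266)*(-32730 - 13*91) = 3322*(-32730 - 1183) = 3322*(-33913) = -112658986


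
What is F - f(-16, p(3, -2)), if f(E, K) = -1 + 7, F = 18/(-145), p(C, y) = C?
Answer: -888/145 ≈ -6.1241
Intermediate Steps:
F = -18/145 (F = 18*(-1/145) = -18/145 ≈ -0.12414)
f(E, K) = 6
F - f(-16, p(3, -2)) = -18/145 - 1*6 = -18/145 - 6 = -888/145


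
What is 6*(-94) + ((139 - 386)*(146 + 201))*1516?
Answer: -129935408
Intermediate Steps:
6*(-94) + ((139 - 386)*(146 + 201))*1516 = -564 - 247*347*1516 = -564 - 85709*1516 = -564 - 129934844 = -129935408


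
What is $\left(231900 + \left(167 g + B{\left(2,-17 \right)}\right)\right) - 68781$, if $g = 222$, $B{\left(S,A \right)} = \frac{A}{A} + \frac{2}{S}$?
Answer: $200195$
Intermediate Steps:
$B{\left(S,A \right)} = 1 + \frac{2}{S}$
$\left(231900 + \left(167 g + B{\left(2,-17 \right)}\right)\right) - 68781 = \left(231900 + \left(167 \cdot 222 + \frac{2 + 2}{2}\right)\right) - 68781 = \left(231900 + \left(37074 + \frac{1}{2} \cdot 4\right)\right) - 68781 = \left(231900 + \left(37074 + 2\right)\right) - 68781 = \left(231900 + 37076\right) - 68781 = 268976 - 68781 = 200195$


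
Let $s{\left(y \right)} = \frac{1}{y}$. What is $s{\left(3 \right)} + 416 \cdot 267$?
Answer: $\frac{333217}{3} \approx 1.1107 \cdot 10^{5}$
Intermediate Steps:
$s{\left(3 \right)} + 416 \cdot 267 = \frac{1}{3} + 416 \cdot 267 = \frac{1}{3} + 111072 = \frac{333217}{3}$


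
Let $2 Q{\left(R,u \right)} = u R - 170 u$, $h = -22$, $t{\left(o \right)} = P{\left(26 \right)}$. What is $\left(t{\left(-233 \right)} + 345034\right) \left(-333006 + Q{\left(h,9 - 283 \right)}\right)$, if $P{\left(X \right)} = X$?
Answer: $-105830592120$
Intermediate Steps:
$t{\left(o \right)} = 26$
$Q{\left(R,u \right)} = - 85 u + \frac{R u}{2}$ ($Q{\left(R,u \right)} = \frac{u R - 170 u}{2} = \frac{R u - 170 u}{2} = \frac{- 170 u + R u}{2} = - 85 u + \frac{R u}{2}$)
$\left(t{\left(-233 \right)} + 345034\right) \left(-333006 + Q{\left(h,9 - 283 \right)}\right) = \left(26 + 345034\right) \left(-333006 + \frac{\left(9 - 283\right) \left(-170 - 22\right)}{2}\right) = 345060 \left(-333006 + \frac{1}{2} \left(-274\right) \left(-192\right)\right) = 345060 \left(-333006 + 26304\right) = 345060 \left(-306702\right) = -105830592120$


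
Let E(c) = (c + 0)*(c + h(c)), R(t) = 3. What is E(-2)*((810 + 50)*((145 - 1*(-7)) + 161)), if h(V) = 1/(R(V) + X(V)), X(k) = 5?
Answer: 1009425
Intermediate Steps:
h(V) = ⅛ (h(V) = 1/(3 + 5) = 1/8 = ⅛)
E(c) = c*(⅛ + c) (E(c) = (c + 0)*(c + ⅛) = c*(⅛ + c))
E(-2)*((810 + 50)*((145 - 1*(-7)) + 161)) = (-2*(⅛ - 2))*((810 + 50)*((145 - 1*(-7)) + 161)) = (-2*(-15/8))*(860*((145 + 7) + 161)) = 15*(860*(152 + 161))/4 = 15*(860*313)/4 = (15/4)*269180 = 1009425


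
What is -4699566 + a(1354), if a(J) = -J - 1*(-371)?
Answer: -4700549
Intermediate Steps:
a(J) = 371 - J (a(J) = -J + 371 = 371 - J)
-4699566 + a(1354) = -4699566 + (371 - 1*1354) = -4699566 + (371 - 1354) = -4699566 - 983 = -4700549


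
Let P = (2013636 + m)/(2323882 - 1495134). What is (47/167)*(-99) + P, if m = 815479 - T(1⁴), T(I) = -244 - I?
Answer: -845915331/34600229 ≈ -24.448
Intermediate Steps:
m = 815724 (m = 815479 - (-244 - 1*1⁴) = 815479 - (-244 - 1*1) = 815479 - (-244 - 1) = 815479 - 1*(-245) = 815479 + 245 = 815724)
P = 707340/207187 (P = (2013636 + 815724)/(2323882 - 1495134) = 2829360/828748 = 2829360*(1/828748) = 707340/207187 ≈ 3.4140)
(47/167)*(-99) + P = (47/167)*(-99) + 707340/207187 = -4653/167 + 707340/207187 = -845915331/34600229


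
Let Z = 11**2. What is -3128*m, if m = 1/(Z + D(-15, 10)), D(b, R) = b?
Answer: -1564/53 ≈ -29.509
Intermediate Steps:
Z = 121
m = 1/106 (m = 1/(121 - 15) = 1/106 ≈ 0.0094340)
-3128*m = -3128*1/106 = -1564/53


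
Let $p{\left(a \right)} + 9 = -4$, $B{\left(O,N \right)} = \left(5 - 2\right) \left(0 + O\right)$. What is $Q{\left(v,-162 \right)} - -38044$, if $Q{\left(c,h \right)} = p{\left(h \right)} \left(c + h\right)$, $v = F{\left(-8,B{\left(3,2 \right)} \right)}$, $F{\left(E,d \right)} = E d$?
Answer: $41086$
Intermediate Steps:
$B{\left(O,N \right)} = 3 O$
$p{\left(a \right)} = -13$ ($p{\left(a \right)} = -9 - 4 = -13$)
$v = -72$ ($v = - 8 \cdot 3 \cdot 3 = \left(-8\right) 9 = -72$)
$Q{\left(c,h \right)} = - 13 c - 13 h$ ($Q{\left(c,h \right)} = - 13 \left(c + h\right) = - 13 c - 13 h$)
$Q{\left(v,-162 \right)} - -38044 = \left(\left(-13\right) \left(-72\right) - -2106\right) - -38044 = \left(936 + 2106\right) + 38044 = 3042 + 38044 = 41086$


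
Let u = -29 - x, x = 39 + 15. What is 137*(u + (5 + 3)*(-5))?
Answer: -16851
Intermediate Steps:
x = 54
u = -83 (u = -29 - 1*54 = -29 - 54 = -83)
137*(u + (5 + 3)*(-5)) = 137*(-83 + (5 + 3)*(-5)) = 137*(-83 + 8*(-5)) = 137*(-83 - 40) = 137*(-123) = -16851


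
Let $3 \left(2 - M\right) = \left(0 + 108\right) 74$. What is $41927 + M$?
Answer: $39265$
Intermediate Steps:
$M = -2662$ ($M = 2 - \frac{\left(0 + 108\right) 74}{3} = 2 - \frac{108 \cdot 74}{3} = 2 - 2664 = -2662$)
$41927 + M = 41927 - 2662 = 39265$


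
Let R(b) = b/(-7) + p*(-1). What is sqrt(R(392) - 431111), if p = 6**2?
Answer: I*sqrt(431203) ≈ 656.66*I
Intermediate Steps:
p = 36
R(b) = -36 - b/7 (R(b) = b/(-7) + 36*(-1) = b*(-1/7) - 36 = -b/7 - 36 = -36 - b/7)
sqrt(R(392) - 431111) = sqrt((-36 - 1/7*392) - 431111) = sqrt((-36 - 56) - 431111) = sqrt(-92 - 431111) = sqrt(-431203) = I*sqrt(431203)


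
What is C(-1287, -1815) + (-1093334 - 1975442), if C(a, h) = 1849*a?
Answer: -5448439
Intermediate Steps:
C(-1287, -1815) + (-1093334 - 1975442) = 1849*(-1287) + (-1093334 - 1975442) = -2379663 - 3068776 = -5448439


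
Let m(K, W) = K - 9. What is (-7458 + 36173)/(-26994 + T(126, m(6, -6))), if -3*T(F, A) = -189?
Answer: -28715/26931 ≈ -1.0662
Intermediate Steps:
m(K, W) = -9 + K
T(F, A) = 63 (T(F, A) = -1/3*(-189) = 63)
(-7458 + 36173)/(-26994 + T(126, m(6, -6))) = (-7458 + 36173)/(-26994 + 63) = 28715/(-26931) = 28715*(-1/26931) = -28715/26931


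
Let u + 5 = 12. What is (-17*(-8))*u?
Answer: 952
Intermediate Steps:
u = 7 (u = -5 + 12 = 7)
(-17*(-8))*u = -17*(-8)*7 = 136*7 = 952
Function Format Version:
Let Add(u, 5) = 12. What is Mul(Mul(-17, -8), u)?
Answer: 952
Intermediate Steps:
u = 7 (u = Add(-5, 12) = 7)
Mul(Mul(-17, -8), u) = Mul(Mul(-17, -8), 7) = Mul(136, 7) = 952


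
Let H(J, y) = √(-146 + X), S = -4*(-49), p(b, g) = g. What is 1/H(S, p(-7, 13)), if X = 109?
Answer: -I*√37/37 ≈ -0.1644*I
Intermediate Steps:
S = 196
H(J, y) = I*√37 (H(J, y) = √(-146 + 109) = √(-37) = I*√37)
1/H(S, p(-7, 13)) = 1/(I*√37) = -I*√37/37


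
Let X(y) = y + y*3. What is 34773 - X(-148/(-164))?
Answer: 1425545/41 ≈ 34769.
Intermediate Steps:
X(y) = 4*y (X(y) = y + 3*y = 4*y)
34773 - X(-148/(-164)) = 34773 - 4*(-148/(-164)) = 34773 - 4*(-148*(-1/164)) = 34773 - 4*37/41 = 34773 - 1*148/41 = 34773 - 148/41 = 1425545/41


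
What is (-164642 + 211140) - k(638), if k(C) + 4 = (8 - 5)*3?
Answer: 46493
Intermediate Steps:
k(C) = 5 (k(C) = -4 + (8 - 5)*3 = -4 + 3*3 = -4 + 9 = 5)
(-164642 + 211140) - k(638) = (-164642 + 211140) - 1*5 = 46498 - 5 = 46493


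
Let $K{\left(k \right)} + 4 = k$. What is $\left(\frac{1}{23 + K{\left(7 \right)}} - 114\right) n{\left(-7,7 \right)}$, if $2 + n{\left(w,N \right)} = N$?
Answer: $- \frac{14815}{26} \approx -569.81$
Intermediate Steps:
$n{\left(w,N \right)} = -2 + N$
$K{\left(k \right)} = -4 + k$
$\left(\frac{1}{23 + K{\left(7 \right)}} - 114\right) n{\left(-7,7 \right)} = \left(\frac{1}{23 + \left(-4 + 7\right)} - 114\right) \left(-2 + 7\right) = \left(\frac{1}{23 + 3} - 114\right) 5 = \left(\frac{1}{26} - 114\right) 5 = \left(- \frac{2963}{26}\right) 5 = - \frac{14815}{26}$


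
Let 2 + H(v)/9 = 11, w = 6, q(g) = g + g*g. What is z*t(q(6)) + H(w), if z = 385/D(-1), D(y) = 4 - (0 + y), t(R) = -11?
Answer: -766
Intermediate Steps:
q(g) = g + g²
H(v) = 81 (H(v) = -18 + 9*11 = -18 + 99 = 81)
D(y) = 4 - y
z = 77 (z = 385/(4 - 1*(-1)) = 385/(4 + 1) = 385/5 = 385*(⅕) = 77)
z*t(q(6)) + H(w) = 77*(-11) + 81 = -847 + 81 = -766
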